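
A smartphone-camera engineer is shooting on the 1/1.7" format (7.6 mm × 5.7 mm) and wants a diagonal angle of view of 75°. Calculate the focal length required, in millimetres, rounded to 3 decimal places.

Sensor diagonal = √(7.6² + 5.7²) = √90.2500 ≈ 9.5000 mm.
From α = 2·arctan(d/2f) we get f = d / (2·tan(α/2)).
With d = 9.5000 mm and α/2 = 37.5°, tan(α/2) ≈ 0.76733, so f ≈ 9.5000 / 1.53465 ≈ 6.1903 mm.

6.190 mm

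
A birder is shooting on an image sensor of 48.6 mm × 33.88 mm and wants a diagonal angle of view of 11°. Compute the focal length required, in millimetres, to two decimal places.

307.63 mm

Sensor diagonal = √(48.6² + 33.88²) = √3509.8144 ≈ 59.2437 mm.
From α = 2·arctan(d/2f) we get f = d / (2·tan(α/2)).
With d = 59.2437 mm and α/2 = 5.5°, tan(α/2) ≈ 0.09629, so f ≈ 59.2437 / 0.19258 ≈ 307.6346 mm.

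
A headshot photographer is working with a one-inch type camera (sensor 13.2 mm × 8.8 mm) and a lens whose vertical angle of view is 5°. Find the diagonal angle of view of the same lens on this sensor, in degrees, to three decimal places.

9.001°

From the vertical AOV: f = 8.8 / (2·tan(2.5°)) = 8.8 / 0.08732 ≈ 100.7766 mm.
Sensor diagonal = √(13.2² + 8.8²) = √251.6800 ≈ 15.8644 mm.
Diagonal AOV = 2·arctan(15.8644 / (2 × 100.7766)) = 2·arctan(0.07871) ≈ 9.0010°.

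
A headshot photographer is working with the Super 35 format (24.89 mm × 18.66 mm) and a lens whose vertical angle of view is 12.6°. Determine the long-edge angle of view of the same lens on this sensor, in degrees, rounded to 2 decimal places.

From the vertical AOV: f = 18.66 / (2·tan(6.3°)) = 18.66 / 0.22080 ≈ 84.5101 mm.
Long-edge AOV = 2·arctan(24.89 / (2 × 84.5101)) = 2·arctan(0.14726) ≈ 16.7544°.

16.75°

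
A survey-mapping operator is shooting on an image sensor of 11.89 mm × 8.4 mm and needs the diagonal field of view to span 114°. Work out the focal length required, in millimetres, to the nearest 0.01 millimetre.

Sensor diagonal = √(11.89² + 8.4²) = √211.9321 ≈ 14.5579 mm.
From α = 2·arctan(d/2f) we get f = d / (2·tan(α/2)).
With d = 14.5579 mm and α/2 = 57°, tan(α/2) ≈ 1.53986, so f ≈ 14.5579 / 3.07973 ≈ 4.7270 mm.

4.73 mm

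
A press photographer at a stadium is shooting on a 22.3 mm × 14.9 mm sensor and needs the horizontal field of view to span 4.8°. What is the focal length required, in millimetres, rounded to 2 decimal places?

266.03 mm

From α = 2·arctan(w/2f) we get f = w / (2·tan(α/2)).
With w = 22.3 mm and α/2 = 2.4°, tan(α/2) ≈ 0.04191, so f ≈ 22.3 / 0.08382 ≈ 266.0309 mm.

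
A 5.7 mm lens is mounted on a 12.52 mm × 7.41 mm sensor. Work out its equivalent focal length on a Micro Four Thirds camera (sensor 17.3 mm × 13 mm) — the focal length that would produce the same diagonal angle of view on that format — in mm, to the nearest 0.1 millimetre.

8.5 mm

Sensor diagonal = √(12.52² + 7.41²) = √211.6585 ≈ 14.5485 mm.
Sensor diagonal = √(17.3² + 13²) = √468.2900 ≈ 21.6400 mm.
Equal angle of view means equal diagonal/f ratio, so f₂ = f₁ · (diagonal₂/diagonal₁) = 5.7 × 21.6400/14.5485.
f₂ = 5.7 × 1.48744 ≈ 8.478 mm.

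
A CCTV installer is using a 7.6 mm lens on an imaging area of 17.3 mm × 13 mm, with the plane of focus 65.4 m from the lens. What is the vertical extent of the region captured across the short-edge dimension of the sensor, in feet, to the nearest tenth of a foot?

367.0 ft

dₒ: 65.4 m = 65400 mm.
Similar triangles through the lens centre give W/dₒ = h/dᵢ; with 1/f = 1/dₒ + 1/dᵢ this gives W = h·(dₒ − f)/f.
W = 13 mm × (65400 − 7.6) / 7.6 = 13 × 8604.2632 ≈ 111855.421 mm = 111855.421/304.8 ft = 366.98 ft.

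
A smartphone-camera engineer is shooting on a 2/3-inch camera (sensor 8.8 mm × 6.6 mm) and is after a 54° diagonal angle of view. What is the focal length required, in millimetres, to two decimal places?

Sensor diagonal = √(8.8² + 6.6²) = √121.0000 ≈ 11.0000 mm.
From α = 2·arctan(d/2f) we get f = d / (2·tan(α/2)).
With d = 11.0000 mm and α/2 = 27°, tan(α/2) ≈ 0.50953, so f ≈ 11.0000 / 1.01905 ≈ 10.7944 mm.

10.79 mm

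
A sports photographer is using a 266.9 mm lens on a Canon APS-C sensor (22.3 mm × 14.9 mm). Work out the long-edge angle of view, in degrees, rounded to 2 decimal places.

Angle of view α = 2·arctan(w/2f) with w = 22.3 mm and f = 266.9 mm.
w/2f = 0.04178; arctan(0.04178) ≈ 2.3922°, so α ≈ 4.7844°.

4.78°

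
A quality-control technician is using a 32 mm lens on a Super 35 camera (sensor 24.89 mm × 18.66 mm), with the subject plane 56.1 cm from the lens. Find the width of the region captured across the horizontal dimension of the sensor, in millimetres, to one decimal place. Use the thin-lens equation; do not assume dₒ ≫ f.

411.5 mm

dₒ: 56.1 cm = 561 mm.
Similar triangles through the lens centre give W/dₒ = w/dᵢ; with 1/f = 1/dₒ + 1/dᵢ this gives W = w·(dₒ − f)/f.
W = 24.89 mm × (561 − 32) / 32 = 24.89 × 16.5312 ≈ 411.463 mm.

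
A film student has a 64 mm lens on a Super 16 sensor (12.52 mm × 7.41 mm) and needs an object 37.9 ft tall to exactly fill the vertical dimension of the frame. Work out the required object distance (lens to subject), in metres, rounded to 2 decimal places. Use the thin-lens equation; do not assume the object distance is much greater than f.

99.84 m

W: 37.9 ft × 304.8 mm/ft = 11551.92 mm.
Magnification m = h/W = dᵢ/dₒ; combined with 1/f = 1/dₒ + 1/dᵢ this gives dₒ = f·(1 + W/h).
dₒ = 64 mm × (1 + 11551.9/7.41) = 64 × 1559.9635 ≈ 99837.665 mm = 99.8377 m.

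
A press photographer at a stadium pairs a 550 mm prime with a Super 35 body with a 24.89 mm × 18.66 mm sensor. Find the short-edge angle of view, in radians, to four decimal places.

0.0339 rad

Angle of view α = 2·arctan(h/2f) with h = 18.66 mm and f = 550 mm.
h/2f = 0.01696; arctan(0.01696) ≈ 0.0170 rad, so α ≈ 0.0339 rad.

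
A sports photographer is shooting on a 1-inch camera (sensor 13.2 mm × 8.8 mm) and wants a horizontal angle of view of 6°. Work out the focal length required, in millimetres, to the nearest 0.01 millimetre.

125.94 mm

From α = 2·arctan(w/2f) we get f = w / (2·tan(α/2)).
With w = 13.2 mm and α/2 = 3°, tan(α/2) ≈ 0.05241, so f ≈ 13.2 / 0.10482 ≈ 125.9355 mm.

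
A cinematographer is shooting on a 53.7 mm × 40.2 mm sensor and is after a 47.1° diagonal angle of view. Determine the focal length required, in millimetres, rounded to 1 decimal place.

77.0 mm

Sensor diagonal = √(53.7² + 40.2²) = √4499.7300 ≈ 67.0800 mm.
From α = 2·arctan(d/2f) we get f = d / (2·tan(α/2)).
With d = 67.0800 mm and α/2 = 23.55°, tan(α/2) ≈ 0.43585, so f ≈ 67.0800 / 0.87170 ≈ 76.9530 mm.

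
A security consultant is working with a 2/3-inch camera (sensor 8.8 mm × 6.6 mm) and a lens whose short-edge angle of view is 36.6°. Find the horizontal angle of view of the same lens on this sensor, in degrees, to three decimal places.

47.591°

From the short-edge AOV: f = 6.6 / (2·tan(18.3°)) = 6.6 / 0.66144 ≈ 9.9783 mm.
Horizontal AOV = 2·arctan(8.8 / (2 × 9.9783)) = 2·arctan(0.44096) ≈ 47.5909°.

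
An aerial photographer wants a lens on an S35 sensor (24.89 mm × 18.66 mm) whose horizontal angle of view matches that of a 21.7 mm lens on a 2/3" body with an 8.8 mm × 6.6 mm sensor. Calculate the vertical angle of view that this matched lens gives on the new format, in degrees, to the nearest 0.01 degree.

Equal horizontal AOV ⇒ f₂ = f₁ · 24.89/8.8 = 21.7 × 2.82841 ≈ 61.3765 mm.
Vertical AOV on the new format = 2·arctan(18.66 / (2 × 61.3765)) = 2·arctan(0.15201) ≈ 17.2870°.

17.29°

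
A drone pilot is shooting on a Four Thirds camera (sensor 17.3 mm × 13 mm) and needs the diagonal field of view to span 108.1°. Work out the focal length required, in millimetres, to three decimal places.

7.847 mm

Sensor diagonal = √(17.3² + 13²) = √468.2900 ≈ 21.6400 mm.
From α = 2·arctan(d/2f) we get f = d / (2·tan(α/2)).
With d = 21.6400 mm and α/2 = 54.05°, tan(α/2) ≈ 1.37891, so f ≈ 21.6400 / 2.75782 ≈ 7.8468 mm.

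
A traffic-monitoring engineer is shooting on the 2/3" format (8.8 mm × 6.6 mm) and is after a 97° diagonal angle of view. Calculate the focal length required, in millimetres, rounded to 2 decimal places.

Sensor diagonal = √(8.8² + 6.6²) = √121.0000 ≈ 11.0000 mm.
From α = 2·arctan(d/2f) we get f = d / (2·tan(α/2)).
With d = 11.0000 mm and α/2 = 48.5°, tan(α/2) ≈ 1.13029, so f ≈ 11.0000 / 2.26059 ≈ 4.8660 mm.

4.87 mm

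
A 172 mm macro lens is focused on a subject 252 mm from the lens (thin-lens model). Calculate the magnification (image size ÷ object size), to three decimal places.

2.150×

Thin lens: 1/f = 1/dₒ + 1/dᵢ → 1/dᵢ = 1/172 − 1/252 = 0.0018457 mm⁻¹, so dᵢ ≈ 541.8000 mm.
Magnification m = dᵢ/dₒ = 541.8000/252 ≈ 2.15000.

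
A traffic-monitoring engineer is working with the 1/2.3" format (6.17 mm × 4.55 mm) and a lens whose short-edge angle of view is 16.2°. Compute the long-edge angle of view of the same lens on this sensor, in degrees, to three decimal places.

21.847°

From the short-edge AOV: f = 4.55 / (2·tan(8.1°)) = 4.55 / 0.28464 ≈ 15.9850 mm.
Long-edge AOV = 2·arctan(6.17 / (2 × 15.9850)) = 2·arctan(0.19299) ≈ 21.8468°.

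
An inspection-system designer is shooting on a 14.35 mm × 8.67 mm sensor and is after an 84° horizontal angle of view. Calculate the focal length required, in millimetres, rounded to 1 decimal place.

8.0 mm

From α = 2·arctan(w/2f) we get f = w / (2·tan(α/2)).
With w = 14.35 mm and α/2 = 42°, tan(α/2) ≈ 0.90040, so f ≈ 14.35 / 1.80081 ≈ 7.9686 mm.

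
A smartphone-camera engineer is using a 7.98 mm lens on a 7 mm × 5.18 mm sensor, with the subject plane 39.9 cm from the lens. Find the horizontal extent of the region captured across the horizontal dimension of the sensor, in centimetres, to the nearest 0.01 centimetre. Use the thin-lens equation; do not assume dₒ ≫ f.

34.30 cm

dₒ: 39.9 cm = 399 mm.
Similar triangles through the lens centre give W/dₒ = w/dᵢ; with 1/f = 1/dₒ + 1/dᵢ this gives W = w·(dₒ − f)/f.
W = 7 mm × (399 − 7.98) / 7.98 = 7 × 49.0000 ≈ 343.000 mm = 34.3 cm.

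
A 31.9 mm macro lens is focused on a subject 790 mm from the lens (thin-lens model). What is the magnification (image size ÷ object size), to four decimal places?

0.0421×

Thin lens: 1/f = 1/dₒ + 1/dᵢ → 1/dᵢ = 1/31.9 − 1/790 = 0.0300821 mm⁻¹, so dᵢ ≈ 33.2423 mm.
Magnification m = dᵢ/dₒ = 33.2423/790 ≈ 0.04208.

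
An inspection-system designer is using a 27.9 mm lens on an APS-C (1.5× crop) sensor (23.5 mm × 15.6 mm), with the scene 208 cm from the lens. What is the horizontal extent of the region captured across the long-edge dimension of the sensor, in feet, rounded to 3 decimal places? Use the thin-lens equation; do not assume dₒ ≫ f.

dₒ: 208 cm = 2080 mm.
Similar triangles through the lens centre give W/dₒ = w/dᵢ; with 1/f = 1/dₒ + 1/dᵢ this gives W = w·(dₒ − f)/f.
W = 23.5 mm × (2080 − 27.9) / 27.9 = 23.5 × 73.5520 ≈ 1728.471 mm = 1728.471/304.8 ft = 5.67084 ft.

5.671 ft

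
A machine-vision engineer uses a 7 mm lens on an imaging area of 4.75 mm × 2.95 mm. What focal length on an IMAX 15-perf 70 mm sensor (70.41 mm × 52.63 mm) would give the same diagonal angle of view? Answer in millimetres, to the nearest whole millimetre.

Sensor diagonal = √(4.75² + 2.95²) = √31.2650 ≈ 5.5915 mm.
Sensor diagonal = √(70.41² + 52.63²) = √7727.4850 ≈ 87.9061 mm.
Equal angle of view means equal diagonal/f ratio, so f₂ = f₁ · (diagonal₂/diagonal₁) = 7 × 87.9061/5.5915.
f₂ = 7 × 15.72135 ≈ 110.049 mm.

110 mm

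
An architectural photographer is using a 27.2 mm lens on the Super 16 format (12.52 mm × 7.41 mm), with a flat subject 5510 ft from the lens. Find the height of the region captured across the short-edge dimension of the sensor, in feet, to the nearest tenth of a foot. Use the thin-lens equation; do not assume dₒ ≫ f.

1501.0 ft

dₒ: 5510 ft × 304.8 mm/ft = 1679447.95 mm.
Similar triangles through the lens centre give W/dₒ = h/dᵢ; with 1/f = 1/dₒ + 1/dᵢ this gives W = h·(dₒ − f)/f.
W = 7.41 mm × (1.67945e+06 − 27.2) / 27.2 = 7.41 × 61743.4098 ≈ 457518.667 mm = 457518.667/304.8 ft = 1501.05 ft.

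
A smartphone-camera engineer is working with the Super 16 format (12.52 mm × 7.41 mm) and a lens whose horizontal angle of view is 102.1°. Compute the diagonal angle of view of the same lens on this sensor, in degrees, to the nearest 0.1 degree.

From the horizontal AOV: f = 12.52 / (2·tan(51.05°)) = 12.52 / 2.47421 ≈ 5.0602 mm.
Sensor diagonal = √(12.52² + 7.41²) = √211.6585 ≈ 14.5485 mm.
Diagonal AOV = 2·arctan(14.5485 / (2 × 5.0602)) = 2·arctan(1.43754) ≈ 110.3524°.

110.4°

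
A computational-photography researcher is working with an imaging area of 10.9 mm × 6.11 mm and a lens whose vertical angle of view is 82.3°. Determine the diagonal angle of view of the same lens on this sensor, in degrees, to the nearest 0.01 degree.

From the vertical AOV: f = 6.11 / (2·tan(41.15°)) = 6.11 / 1.74779 ≈ 3.4958 mm.
Sensor diagonal = √(10.9² + 6.11²) = √156.1421 ≈ 12.4957 mm.
Diagonal AOV = 2·arctan(12.4957 / (2 × 3.4958)) = 2·arctan(1.78722) ≈ 121.5434°.

121.54°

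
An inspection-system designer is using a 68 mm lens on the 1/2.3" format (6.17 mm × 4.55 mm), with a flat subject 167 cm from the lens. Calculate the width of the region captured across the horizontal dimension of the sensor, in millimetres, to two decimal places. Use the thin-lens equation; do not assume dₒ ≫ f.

145.36 mm

dₒ: 167 cm = 1670 mm.
Similar triangles through the lens centre give W/dₒ = w/dᵢ; with 1/f = 1/dₒ + 1/dᵢ this gives W = w·(dₒ − f)/f.
W = 6.17 mm × (1670 − 68) / 68 = 6.17 × 23.5588 ≈ 145.358 mm.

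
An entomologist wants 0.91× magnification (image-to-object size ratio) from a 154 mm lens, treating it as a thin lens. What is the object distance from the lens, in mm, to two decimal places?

323.23 mm

With m = dᵢ/dₒ and 1/f = 1/dₒ + 1/dᵢ, substituting dᵢ = m·dₒ gives 1/f = (1 + 1/m)/dₒ, hence dₒ = f·(1 + 1/m).
dₒ = 154 × (1 + 1/0.91) = 154 × 2.09890 ≈ 323.231 mm.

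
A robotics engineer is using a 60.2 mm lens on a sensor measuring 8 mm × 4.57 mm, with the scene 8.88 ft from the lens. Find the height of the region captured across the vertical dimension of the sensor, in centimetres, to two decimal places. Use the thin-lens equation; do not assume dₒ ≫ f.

20.09 cm

dₒ: 8.88 ft × 304.8 mm/ft = 2706.62 mm.
Similar triangles through the lens centre give W/dₒ = h/dᵢ; with 1/f = 1/dₒ + 1/dᵢ this gives W = h·(dₒ − f)/f.
W = 4.57 mm × (2706.62 − 60.2) / 60.2 = 4.57 × 43.9605 ≈ 200.900 mm = 20.09 cm.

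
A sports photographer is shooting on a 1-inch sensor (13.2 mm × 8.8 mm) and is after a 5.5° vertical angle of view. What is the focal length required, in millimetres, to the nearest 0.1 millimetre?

91.6 mm

From α = 2·arctan(h/2f) we get f = h / (2·tan(α/2)).
With h = 8.8 mm and α/2 = 2.75°, tan(α/2) ≈ 0.04803, so f ≈ 8.8 / 0.09607 ≈ 91.6028 mm.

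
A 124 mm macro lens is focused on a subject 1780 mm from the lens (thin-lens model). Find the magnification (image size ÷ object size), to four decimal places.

0.0749×

Thin lens: 1/f = 1/dₒ + 1/dᵢ → 1/dᵢ = 1/124 − 1/1780 = 0.0075027 mm⁻¹, so dᵢ ≈ 133.2850 mm.
Magnification m = dᵢ/dₒ = 133.2850/1780 ≈ 0.07488.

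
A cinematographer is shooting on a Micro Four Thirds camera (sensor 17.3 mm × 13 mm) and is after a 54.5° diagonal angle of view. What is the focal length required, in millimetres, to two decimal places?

21.01 mm

Sensor diagonal = √(17.3² + 13²) = √468.2900 ≈ 21.6400 mm.
From α = 2·arctan(d/2f) we get f = d / (2·tan(α/2)).
With d = 21.6400 mm and α/2 = 27.25°, tan(α/2) ≈ 0.51503, so f ≈ 21.6400 / 1.03007 ≈ 21.0083 mm.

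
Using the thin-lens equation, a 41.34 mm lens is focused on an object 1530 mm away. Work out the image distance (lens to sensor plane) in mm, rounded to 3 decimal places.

42.488 mm

1/dᵢ = 1/f − 1/dₒ = 1/41.34 − 1/1530 = 0.0235361 mm⁻¹.
dᵢ = 1/0.0235361 ≈ 42.4880 mm.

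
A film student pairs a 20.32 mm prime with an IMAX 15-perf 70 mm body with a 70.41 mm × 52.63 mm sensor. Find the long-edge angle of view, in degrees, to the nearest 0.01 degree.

120.01°

Angle of view α = 2·arctan(w/2f) with w = 70.41 mm and f = 20.32 mm.
w/2f = 1.73253; arctan(1.73253) ≈ 60.0069°, so α ≈ 120.0137°.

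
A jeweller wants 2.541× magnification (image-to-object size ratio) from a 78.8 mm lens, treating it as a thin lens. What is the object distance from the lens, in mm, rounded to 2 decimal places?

109.81 mm

With m = dᵢ/dₒ and 1/f = 1/dₒ + 1/dᵢ, substituting dᵢ = m·dₒ gives 1/f = (1 + 1/m)/dₒ, hence dₒ = f·(1 + 1/m).
dₒ = 78.8 × (1 + 1/2.541) = 78.8 × 1.39355 ≈ 109.811 mm.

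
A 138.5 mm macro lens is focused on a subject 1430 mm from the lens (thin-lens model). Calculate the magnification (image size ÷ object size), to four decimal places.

0.1072×

Thin lens: 1/f = 1/dₒ + 1/dᵢ → 1/dᵢ = 1/138.5 − 1/1430 = 0.0065209 mm⁻¹, so dᵢ ≈ 153.3527 mm.
Magnification m = dᵢ/dₒ = 153.3527/1430 ≈ 0.10724.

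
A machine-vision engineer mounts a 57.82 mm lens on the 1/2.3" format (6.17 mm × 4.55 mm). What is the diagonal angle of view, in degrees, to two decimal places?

Sensor diagonal = √(6.17² + 4.55²) = √58.7714 ≈ 7.6663 mm.
Angle of view α = 2·arctan(d/2f) with d = 7.6663 mm and f = 57.82 mm.
d/2f = 0.06629; arctan(0.06629) ≈ 3.7928°, so α ≈ 7.5856°.

7.59°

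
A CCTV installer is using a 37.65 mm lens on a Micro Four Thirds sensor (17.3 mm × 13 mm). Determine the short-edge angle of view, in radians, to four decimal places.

Angle of view α = 2·arctan(h/2f) with h = 13 mm and f = 37.65 mm.
h/2f = 0.17264; arctan(0.17264) ≈ 0.1710 rad, so α ≈ 0.3419 rad.

0.3419 rad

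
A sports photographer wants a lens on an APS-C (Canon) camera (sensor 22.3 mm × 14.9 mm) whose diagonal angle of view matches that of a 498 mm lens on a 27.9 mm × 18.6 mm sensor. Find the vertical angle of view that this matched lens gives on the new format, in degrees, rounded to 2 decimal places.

2.14°

Sensor diagonal = √(27.9² + 18.6²) = √1124.3700 ≈ 33.5316 mm.
Sensor diagonal = √(22.3² + 14.9²) = √719.3000 ≈ 26.8198 mm.
Equal diagonal AOV ⇒ f₂ = f₁ · 26.8198/33.5316 = 498 × 0.79984 ≈ 398.3178 mm.
Vertical AOV on the new format = 2·arctan(14.9 / (2 × 398.3178)) = 2·arctan(0.01870) ≈ 2.1430°.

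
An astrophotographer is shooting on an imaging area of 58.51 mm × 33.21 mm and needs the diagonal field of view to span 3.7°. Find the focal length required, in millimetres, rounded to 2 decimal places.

1041.46 mm

Sensor diagonal = √(58.51² + 33.21²) = √4526.3242 ≈ 67.2780 mm.
From α = 2·arctan(d/2f) we get f = d / (2·tan(α/2)).
With d = 67.2780 mm and α/2 = 1.85°, tan(α/2) ≈ 0.03230, so f ≈ 67.2780 / 0.06460 ≈ 1041.4604 mm.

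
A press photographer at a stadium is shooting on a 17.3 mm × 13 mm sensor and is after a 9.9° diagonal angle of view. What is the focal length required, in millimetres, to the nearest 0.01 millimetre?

124.93 mm

Sensor diagonal = √(17.3² + 13²) = √468.2900 ≈ 21.6400 mm.
From α = 2·arctan(d/2f) we get f = d / (2·tan(α/2)).
With d = 21.6400 mm and α/2 = 4.95°, tan(α/2) ≈ 0.08661, so f ≈ 21.6400 / 0.17322 ≈ 124.9288 mm.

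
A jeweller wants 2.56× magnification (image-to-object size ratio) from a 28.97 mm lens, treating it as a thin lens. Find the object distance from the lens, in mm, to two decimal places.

With m = dᵢ/dₒ and 1/f = 1/dₒ + 1/dᵢ, substituting dᵢ = m·dₒ gives 1/f = (1 + 1/m)/dₒ, hence dₒ = f·(1 + 1/m).
dₒ = 28.97 × (1 + 1/2.56) = 28.97 × 1.39062 ≈ 40.286 mm.

40.29 mm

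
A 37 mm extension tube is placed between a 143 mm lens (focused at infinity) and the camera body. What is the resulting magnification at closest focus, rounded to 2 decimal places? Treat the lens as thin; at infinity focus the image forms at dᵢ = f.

The tube moves the image plane from f to f + e, so dᵢ = 143 + 37 = 180 mm. Focus is achieved when 1/f = 1/dₒ + 1/dᵢ, giving dₒ = 1/(1/f − 1/(f+e)).
Magnification m = dᵢ/dₒ = (f+e)·(1/f − 1/(f+e)) = e/f = 37/143 ≈ 0.2587.

0.26×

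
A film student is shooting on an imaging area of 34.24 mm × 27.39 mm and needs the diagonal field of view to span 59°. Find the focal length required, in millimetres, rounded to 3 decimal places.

Sensor diagonal = √(34.24² + 27.39²) = √1922.5897 ≈ 43.8473 mm.
From α = 2·arctan(d/2f) we get f = d / (2·tan(α/2)).
With d = 43.8473 mm and α/2 = 29.5°, tan(α/2) ≈ 0.56577, so f ≈ 43.8473 / 1.13155 ≈ 38.7500 mm.

38.750 mm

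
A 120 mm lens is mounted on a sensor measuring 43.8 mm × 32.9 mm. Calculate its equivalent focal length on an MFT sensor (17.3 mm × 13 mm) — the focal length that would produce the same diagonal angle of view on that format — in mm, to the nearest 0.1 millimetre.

47.4 mm

Sensor diagonal = √(43.8² + 32.9²) = √3000.8500 ≈ 54.7800 mm.
Sensor diagonal = √(17.3² + 13²) = √468.2900 ≈ 21.6400 mm.
Equal angle of view means equal diagonal/f ratio, so f₂ = f₁ · (diagonal₂/diagonal₁) = 120 × 21.6400/54.7800.
f₂ = 120 × 0.39503 ≈ 47.404 mm.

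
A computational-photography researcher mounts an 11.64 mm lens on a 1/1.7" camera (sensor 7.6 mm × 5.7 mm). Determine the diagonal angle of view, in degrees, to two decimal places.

44.40°

Sensor diagonal = √(7.6² + 5.7²) = √90.2500 ≈ 9.5000 mm.
Angle of view α = 2·arctan(d/2f) with d = 9.5000 mm and f = 11.64 mm.
d/2f = 0.40808; arctan(0.40808) ≈ 22.1992°, so α ≈ 44.3983°.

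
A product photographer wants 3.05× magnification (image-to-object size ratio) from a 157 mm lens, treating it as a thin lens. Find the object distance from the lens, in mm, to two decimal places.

With m = dᵢ/dₒ and 1/f = 1/dₒ + 1/dᵢ, substituting dᵢ = m·dₒ gives 1/f = (1 + 1/m)/dₒ, hence dₒ = f·(1 + 1/m).
dₒ = 157 × (1 + 1/3.05) = 157 × 1.32787 ≈ 208.475 mm.

208.48 mm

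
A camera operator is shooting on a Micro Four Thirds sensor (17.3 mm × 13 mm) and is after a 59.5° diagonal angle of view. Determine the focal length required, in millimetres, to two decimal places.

18.93 mm

Sensor diagonal = √(17.3² + 13²) = √468.2900 ≈ 21.6400 mm.
From α = 2·arctan(d/2f) we get f = d / (2·tan(α/2)).
With d = 21.6400 mm and α/2 = 29.75°, tan(α/2) ≈ 0.57155, so f ≈ 21.6400 / 1.14309 ≈ 18.9311 mm.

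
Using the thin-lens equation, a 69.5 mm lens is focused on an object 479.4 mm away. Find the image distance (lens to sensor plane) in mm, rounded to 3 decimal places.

81.284 mm

1/dᵢ = 1/f − 1/dₒ = 1/69.5 − 1/479.4 = 0.0123025 mm⁻¹.
dᵢ = 1/0.0123025 ≈ 81.2840 mm.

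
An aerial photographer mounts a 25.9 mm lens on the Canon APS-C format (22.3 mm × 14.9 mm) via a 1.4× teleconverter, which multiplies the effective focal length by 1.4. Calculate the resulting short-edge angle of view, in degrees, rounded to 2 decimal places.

23.22°

Effective focal length f = 25.9 × 1.4 = 36.26 mm.
α = 2·arctan(14.9 / (2 × 36.26)) = 2·arctan(0.20546) ≈ 23.2209°.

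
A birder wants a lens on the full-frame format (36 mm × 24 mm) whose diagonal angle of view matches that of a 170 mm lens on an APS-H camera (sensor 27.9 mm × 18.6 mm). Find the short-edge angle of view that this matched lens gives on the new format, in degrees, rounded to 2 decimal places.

6.26°

Sensor diagonal = √(27.9² + 18.6²) = √1124.3700 ≈ 33.5316 mm.
Sensor diagonal = √(36² + 24²) = √1872.0000 ≈ 43.2666 mm.
Equal diagonal AOV ⇒ f₂ = f₁ · 43.2666/33.5316 = 170 × 1.29032 ≈ 219.3548 mm.
Short-edge AOV on the new format = 2·arctan(24 / (2 × 219.3548)) = 2·arctan(0.05471) ≈ 6.2626°.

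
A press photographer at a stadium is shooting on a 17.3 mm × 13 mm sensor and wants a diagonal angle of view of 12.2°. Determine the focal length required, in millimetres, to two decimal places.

101.25 mm

Sensor diagonal = √(17.3² + 13²) = √468.2900 ≈ 21.6400 mm.
From α = 2·arctan(d/2f) we get f = d / (2·tan(α/2)).
With d = 21.6400 mm and α/2 = 6.1°, tan(α/2) ≈ 0.10687, so f ≈ 21.6400 / 0.21374 ≈ 101.2453 mm.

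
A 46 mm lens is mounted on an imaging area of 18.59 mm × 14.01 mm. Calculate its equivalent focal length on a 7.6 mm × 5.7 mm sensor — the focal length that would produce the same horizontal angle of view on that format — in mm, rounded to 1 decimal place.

18.8 mm

Equal angle of view means equal width/f ratio, so f₂ = f₁ · (width₂/width₁) = 46 × 7.6/18.59.
f₂ = 46 × 0.40882 ≈ 18.806 mm.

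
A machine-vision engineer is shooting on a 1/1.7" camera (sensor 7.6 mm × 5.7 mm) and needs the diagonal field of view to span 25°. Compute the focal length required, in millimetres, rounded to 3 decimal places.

Sensor diagonal = √(7.6² + 5.7²) = √90.2500 ≈ 9.5000 mm.
From α = 2·arctan(d/2f) we get f = d / (2·tan(α/2)).
With d = 9.5000 mm and α/2 = 12.5°, tan(α/2) ≈ 0.22169, so f ≈ 9.5000 / 0.44339 ≈ 21.4259 mm.

21.426 mm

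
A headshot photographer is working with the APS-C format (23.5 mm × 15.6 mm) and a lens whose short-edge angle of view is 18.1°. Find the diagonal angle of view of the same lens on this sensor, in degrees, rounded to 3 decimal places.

From the short-edge AOV: f = 15.6 / (2·tan(9.05°)) = 15.6 / 0.31856 ≈ 48.9706 mm.
Sensor diagonal = √(23.5² + 15.6²) = √795.6100 ≈ 28.2066 mm.
Diagonal AOV = 2·arctan(28.2066 / (2 × 48.9706)) = 2·arctan(0.28799) ≈ 32.1322°.

32.132°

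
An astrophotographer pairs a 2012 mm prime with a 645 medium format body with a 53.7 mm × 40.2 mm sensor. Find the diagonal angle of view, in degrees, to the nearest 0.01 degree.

Sensor diagonal = √(53.7² + 40.2²) = √4499.7300 ≈ 67.0800 mm.
Angle of view α = 2·arctan(d/2f) with d = 67.0800 mm and f = 2012 mm.
d/2f = 0.01667; arctan(0.01667) ≈ 0.9550°, so α ≈ 1.9101°.

1.91°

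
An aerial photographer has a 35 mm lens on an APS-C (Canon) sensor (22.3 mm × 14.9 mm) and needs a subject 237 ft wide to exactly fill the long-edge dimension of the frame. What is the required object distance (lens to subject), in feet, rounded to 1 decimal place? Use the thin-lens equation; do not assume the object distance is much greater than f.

372.1 ft

W: 237 ft × 304.8 mm/ft = 72237.60 mm.
Magnification m = w/W = dᵢ/dₒ; combined with 1/f = 1/dₒ + 1/dᵢ this gives dₒ = f·(1 + W/w).
dₒ = 35 mm × (1 + 72237.6/22.3) = 35 × 3240.3542 ≈ 113412.395 mm = 113412.395/304.8 ft = 372.088 ft.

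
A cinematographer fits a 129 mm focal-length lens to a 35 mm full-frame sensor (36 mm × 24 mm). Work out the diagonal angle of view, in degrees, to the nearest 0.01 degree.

19.04°

Sensor diagonal = √(36² + 24²) = √1872.0000 ≈ 43.2666 mm.
Angle of view α = 2·arctan(d/2f) with d = 43.2666 mm and f = 129 mm.
d/2f = 0.16770; arctan(0.16770) ≈ 9.5199°, so α ≈ 19.0398°.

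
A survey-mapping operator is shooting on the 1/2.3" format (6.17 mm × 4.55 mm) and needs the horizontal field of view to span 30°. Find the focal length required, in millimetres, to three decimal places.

11.513 mm

From α = 2·arctan(w/2f) we get f = w / (2·tan(α/2)).
With w = 6.17 mm and α/2 = 15°, tan(α/2) ≈ 0.26795, so f ≈ 6.17 / 0.53590 ≈ 11.5134 mm.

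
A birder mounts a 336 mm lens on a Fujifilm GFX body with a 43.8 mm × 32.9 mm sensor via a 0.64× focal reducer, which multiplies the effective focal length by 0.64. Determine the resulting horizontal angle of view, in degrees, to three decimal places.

11.630°

Effective focal length f = 336 × 0.64 = 215.04 mm.
α = 2·arctan(43.8 / (2 × 215.04)) = 2·arctan(0.10184) ≈ 11.6301°.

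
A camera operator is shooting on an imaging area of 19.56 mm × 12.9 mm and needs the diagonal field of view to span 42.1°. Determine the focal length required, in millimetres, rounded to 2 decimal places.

Sensor diagonal = √(19.56² + 12.9²) = √549.0036 ≈ 23.4308 mm.
From α = 2·arctan(d/2f) we get f = d / (2·tan(α/2)).
With d = 23.4308 mm and α/2 = 21.05°, tan(α/2) ≈ 0.38487, so f ≈ 23.4308 / 0.76973 ≈ 30.4403 mm.

30.44 mm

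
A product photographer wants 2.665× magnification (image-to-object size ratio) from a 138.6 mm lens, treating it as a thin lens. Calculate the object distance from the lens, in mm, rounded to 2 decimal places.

190.61 mm

With m = dᵢ/dₒ and 1/f = 1/dₒ + 1/dᵢ, substituting dᵢ = m·dₒ gives 1/f = (1 + 1/m)/dₒ, hence dₒ = f·(1 + 1/m).
dₒ = 138.6 × (1 + 1/2.665) = 138.6 × 1.37523 ≈ 190.608 mm.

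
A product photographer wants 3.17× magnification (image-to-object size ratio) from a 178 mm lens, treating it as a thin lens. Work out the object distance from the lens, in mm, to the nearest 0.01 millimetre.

234.15 mm

With m = dᵢ/dₒ and 1/f = 1/dₒ + 1/dᵢ, substituting dᵢ = m·dₒ gives 1/f = (1 + 1/m)/dₒ, hence dₒ = f·(1 + 1/m).
dₒ = 178 × (1 + 1/3.17) = 178 × 1.31546 ≈ 234.151 mm.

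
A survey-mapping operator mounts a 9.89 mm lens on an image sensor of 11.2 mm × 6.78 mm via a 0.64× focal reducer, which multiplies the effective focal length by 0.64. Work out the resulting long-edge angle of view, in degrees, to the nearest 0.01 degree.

Effective focal length f = 9.89 × 0.64 = 6.3296 mm.
α = 2·arctan(11.2 / (2 × 6.3296)) = 2·arctan(0.88473) ≈ 83.0004°.

83.00°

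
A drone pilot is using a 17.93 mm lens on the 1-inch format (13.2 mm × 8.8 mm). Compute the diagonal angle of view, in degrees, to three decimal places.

Sensor diagonal = √(13.2² + 8.8²) = √251.6800 ≈ 15.8644 mm.
Angle of view α = 2·arctan(d/2f) with d = 15.8644 mm and f = 17.93 mm.
d/2f = 0.44240; arctan(0.44240) ≈ 23.8645°, so α ≈ 47.7291°.

47.729°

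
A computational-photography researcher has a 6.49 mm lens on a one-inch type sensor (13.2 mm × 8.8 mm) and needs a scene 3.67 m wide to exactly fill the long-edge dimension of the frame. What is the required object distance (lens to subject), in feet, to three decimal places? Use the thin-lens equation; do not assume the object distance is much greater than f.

5.941 ft

W: 3.67 m = 3670 mm.
Magnification m = w/W = dᵢ/dₒ; combined with 1/f = 1/dₒ + 1/dᵢ this gives dₒ = f·(1 + W/w).
dₒ = 6.49 mm × (1 + 3670/13.2) = 6.49 × 279.0303 ≈ 1810.907 mm = 1810.907/304.8 ft = 5.9413 ft.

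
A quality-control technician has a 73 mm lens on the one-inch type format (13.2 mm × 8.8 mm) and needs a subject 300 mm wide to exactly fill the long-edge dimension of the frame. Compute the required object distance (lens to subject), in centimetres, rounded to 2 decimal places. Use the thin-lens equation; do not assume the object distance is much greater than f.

173.21 cm

Magnification m = w/W = dᵢ/dₒ; combined with 1/f = 1/dₒ + 1/dᵢ this gives dₒ = f·(1 + W/w).
dₒ = 73 mm × (1 + 300/13.2) = 73 × 23.7273 ≈ 1732.091 mm = 173.209 cm.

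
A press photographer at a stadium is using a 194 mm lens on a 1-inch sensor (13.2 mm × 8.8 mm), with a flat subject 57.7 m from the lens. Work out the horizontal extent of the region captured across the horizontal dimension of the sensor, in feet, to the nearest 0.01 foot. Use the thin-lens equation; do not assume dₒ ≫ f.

dₒ: 57.7 m = 57700 mm.
Similar triangles through the lens centre give W/dₒ = w/dᵢ; with 1/f = 1/dₒ + 1/dᵢ this gives W = w·(dₒ − f)/f.
W = 13.2 mm × (57700 − 194) / 194 = 13.2 × 296.4227 ≈ 3912.779 mm = 3912.779/304.8 ft = 12.8372 ft.

12.84 ft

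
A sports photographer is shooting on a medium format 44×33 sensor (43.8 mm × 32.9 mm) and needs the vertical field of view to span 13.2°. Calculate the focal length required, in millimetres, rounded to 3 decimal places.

From α = 2·arctan(h/2f) we get f = h / (2·tan(α/2)).
With h = 32.9 mm and α/2 = 6.6°, tan(α/2) ≈ 0.11570, so f ≈ 32.9 / 0.23141 ≈ 142.1732 mm.

142.173 mm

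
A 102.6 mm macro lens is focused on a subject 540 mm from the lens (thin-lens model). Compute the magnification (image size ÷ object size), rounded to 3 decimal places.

Thin lens: 1/f = 1/dₒ + 1/dᵢ → 1/dᵢ = 1/102.6 − 1/540 = 0.0078947 mm⁻¹, so dᵢ ≈ 126.6667 mm.
Magnification m = dᵢ/dₒ = 126.6667/540 ≈ 0.23457.

0.235×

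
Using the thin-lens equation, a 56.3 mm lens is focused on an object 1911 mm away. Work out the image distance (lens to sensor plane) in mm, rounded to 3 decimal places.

1/dᵢ = 1/f − 1/dₒ = 1/56.3 − 1/1911 = 0.0172387 mm⁻¹.
dᵢ = 1/0.0172387 ≈ 58.0090 mm.

58.009 mm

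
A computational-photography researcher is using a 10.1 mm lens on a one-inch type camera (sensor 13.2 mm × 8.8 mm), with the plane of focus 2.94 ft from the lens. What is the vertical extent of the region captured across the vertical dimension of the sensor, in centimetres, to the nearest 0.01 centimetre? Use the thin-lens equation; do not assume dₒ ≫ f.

77.20 cm

dₒ: 2.94 ft × 304.8 mm/ft = 896.11 mm.
Similar triangles through the lens centre give W/dₒ = h/dᵢ; with 1/f = 1/dₒ + 1/dᵢ this gives W = h·(dₒ − f)/f.
W = 8.8 mm × (896.112 − 10.1) / 10.1 = 8.8 × 87.7240 ≈ 771.971 mm = 77.1971 cm.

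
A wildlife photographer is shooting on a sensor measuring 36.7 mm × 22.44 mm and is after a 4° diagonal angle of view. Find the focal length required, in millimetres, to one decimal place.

615.9 mm

Sensor diagonal = √(36.7² + 22.44²) = √1850.4436 ≈ 43.0168 mm.
From α = 2·arctan(d/2f) we get f = d / (2·tan(α/2)).
With d = 43.0168 mm and α/2 = 2°, tan(α/2) ≈ 0.03492, so f ≈ 43.0168 / 0.06984 ≈ 615.9197 mm.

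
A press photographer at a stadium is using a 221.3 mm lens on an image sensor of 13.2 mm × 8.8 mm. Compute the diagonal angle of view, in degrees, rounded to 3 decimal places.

4.106°

Sensor diagonal = √(13.2² + 8.8²) = √251.6800 ≈ 15.8644 mm.
Angle of view α = 2·arctan(d/2f) with d = 15.8644 mm and f = 221.3 mm.
d/2f = 0.03584; arctan(0.03584) ≈ 2.0528°, so α ≈ 4.1056°.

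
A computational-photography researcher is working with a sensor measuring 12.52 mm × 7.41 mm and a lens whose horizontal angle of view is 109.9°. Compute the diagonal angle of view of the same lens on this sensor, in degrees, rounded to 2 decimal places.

From the horizontal AOV: f = 12.52 / (2·tan(54.95°)) = 12.52 / 2.85100 ≈ 4.3914 mm.
Sensor diagonal = √(12.52² + 7.41²) = √211.6585 ≈ 14.5485 mm.
Diagonal AOV = 2·arctan(14.5485 / (2 × 4.3914)) = 2·arctan(1.65646) ≈ 117.7614°.

117.76°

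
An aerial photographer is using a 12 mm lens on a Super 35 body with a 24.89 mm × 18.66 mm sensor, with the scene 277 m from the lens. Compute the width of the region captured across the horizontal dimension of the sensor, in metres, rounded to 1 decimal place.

dₒ: 277 m = 277000 mm.
Similar triangles through the lens centre give W/dₒ = w/dᵢ; with 1/f = 1/dₒ + 1/dᵢ this gives W = w·(dₒ − f)/f.
W = 24.89 mm × (277000 − 12) / 12 = 24.89 × 23082.3333 ≈ 574519.277 mm = 574.519 m.

574.5 m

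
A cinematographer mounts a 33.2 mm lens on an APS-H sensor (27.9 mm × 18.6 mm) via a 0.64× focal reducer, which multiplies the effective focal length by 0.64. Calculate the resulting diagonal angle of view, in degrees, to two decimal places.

76.55°

Effective focal length f = 33.2 × 0.64 = 21.248 mm.
Sensor diagonal = √(27.9² + 18.6²) = √1124.3700 ≈ 33.5316 mm.
α = 2·arctan(33.532 / (2 × 21.248)) = 2·arctan(0.78905) ≈ 76.5507°.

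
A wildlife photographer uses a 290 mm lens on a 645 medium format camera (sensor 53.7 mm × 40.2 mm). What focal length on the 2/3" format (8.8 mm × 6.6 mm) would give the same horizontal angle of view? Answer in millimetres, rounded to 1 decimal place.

Equal angle of view means equal width/f ratio, so f₂ = f₁ · (width₂/width₁) = 290 × 8.8/53.7.
f₂ = 290 × 0.16387 ≈ 47.523 mm.

47.5 mm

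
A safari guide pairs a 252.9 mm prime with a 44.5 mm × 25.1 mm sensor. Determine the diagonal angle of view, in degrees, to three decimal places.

11.536°

Sensor diagonal = √(44.5² + 25.1²) = √2610.2600 ≈ 51.0907 mm.
Angle of view α = 2·arctan(d/2f) with d = 51.0907 mm and f = 252.9 mm.
d/2f = 0.10101; arctan(0.10101) ≈ 5.7679°, so α ≈ 11.5357°.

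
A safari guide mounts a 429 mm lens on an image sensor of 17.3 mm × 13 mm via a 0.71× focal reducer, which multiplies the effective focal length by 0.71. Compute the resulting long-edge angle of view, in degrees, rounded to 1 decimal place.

Effective focal length f = 429 × 0.71 = 304.59 mm.
α = 2·arctan(17.3 / (2 × 304.59)) = 2·arctan(0.02840) ≈ 3.2534°.

3.3°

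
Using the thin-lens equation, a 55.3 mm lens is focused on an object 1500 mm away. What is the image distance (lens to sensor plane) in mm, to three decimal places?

1/dᵢ = 1/f − 1/dₒ = 1/55.3 − 1/1500 = 0.0174165 mm⁻¹.
dᵢ = 1/0.0174165 ≈ 57.4168 mm.

57.417 mm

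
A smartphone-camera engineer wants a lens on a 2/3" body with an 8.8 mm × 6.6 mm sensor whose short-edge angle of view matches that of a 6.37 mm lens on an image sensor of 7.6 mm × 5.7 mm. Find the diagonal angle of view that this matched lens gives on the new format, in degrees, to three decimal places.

Equal short-edge AOV ⇒ f₂ = f₁ · 6.6/5.7 = 6.37 × 1.15789 ≈ 7.3758 mm.
Sensor diagonal = √(8.8² + 6.6²) = √121.0000 ≈ 11.0000 mm.
Diagonal AOV on the new format = 2·arctan(11.0000 / (2 × 7.3758)) = 2·arctan(0.74568) ≈ 73.4225°.

73.423°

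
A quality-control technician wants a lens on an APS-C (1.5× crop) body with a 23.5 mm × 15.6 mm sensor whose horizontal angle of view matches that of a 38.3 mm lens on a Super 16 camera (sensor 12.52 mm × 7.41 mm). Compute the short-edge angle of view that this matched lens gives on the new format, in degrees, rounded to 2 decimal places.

Equal horizontal AOV ⇒ f₂ = f₁ · 23.5/12.52 = 38.3 × 1.87700 ≈ 71.8890 mm.
Short-edge AOV on the new format = 2·arctan(15.6 / (2 × 71.8890)) = 2·arctan(0.10850) ≈ 12.3848°.

12.38°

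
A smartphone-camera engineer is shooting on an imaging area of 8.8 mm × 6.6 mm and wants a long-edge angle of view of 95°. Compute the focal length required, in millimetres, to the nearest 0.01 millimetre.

4.03 mm

From α = 2·arctan(w/2f) we get f = w / (2·tan(α/2)).
With w = 8.8 mm and α/2 = 47.5°, tan(α/2) ≈ 1.09131, so f ≈ 8.8 / 2.18262 ≈ 4.0319 mm.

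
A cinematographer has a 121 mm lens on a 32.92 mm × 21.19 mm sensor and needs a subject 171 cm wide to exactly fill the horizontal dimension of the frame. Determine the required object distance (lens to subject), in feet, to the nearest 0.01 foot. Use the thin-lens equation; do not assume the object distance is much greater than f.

W: 171 cm = 1710 mm.
Magnification m = w/W = dᵢ/dₒ; combined with 1/f = 1/dₒ + 1/dᵢ this gives dₒ = f·(1 + W/w).
dₒ = 121 mm × (1 + 1710/32.92) = 121 × 52.9441 ≈ 6406.237 mm = 6406.237/304.8 ft = 21.0178 ft.

21.02 ft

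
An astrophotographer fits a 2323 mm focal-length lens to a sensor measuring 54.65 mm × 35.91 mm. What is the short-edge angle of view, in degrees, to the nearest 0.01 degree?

0.89°

Angle of view α = 2·arctan(h/2f) with h = 35.91 mm and f = 2323 mm.
h/2f = 0.00773; arctan(0.00773) ≈ 0.4428°, so α ≈ 0.8857°.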